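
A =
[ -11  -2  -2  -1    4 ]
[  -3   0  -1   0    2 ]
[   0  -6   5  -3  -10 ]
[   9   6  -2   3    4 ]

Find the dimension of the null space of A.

3

Row reduce to echelon form.
R2 ← R2 − (3/11)·R1: [0, 6/11, -5/11, 3/11, 10/11]
R4 ← R4 + (9/11)·R1: [0, 48/11, -40/11, 24/11, 80/11]
R3 ← R3 + (11)·R2: [0, 0, 0, 0, 0]
R4 ← R4 − (8)·R2: [0, 0, 0, 0, 0]
2 nonzero rows, so rank(A) = 2.
A has 5 columns; by rank–nullity, nullity = 5 − 2 = 3.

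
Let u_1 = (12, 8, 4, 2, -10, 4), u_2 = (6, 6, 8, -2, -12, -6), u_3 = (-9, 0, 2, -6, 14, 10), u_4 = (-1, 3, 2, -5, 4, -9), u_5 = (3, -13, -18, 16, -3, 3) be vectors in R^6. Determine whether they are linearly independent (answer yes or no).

Form the matrix with these vectors as rows and row reduce.
R2 ← R2 − (1/2)·R1: [0, 2, 6, -3, -7, -8]
R3 ← R3 + (3/4)·R1: [0, 6, 5, -9/2, 13/2, 13]
R4 ← R4 + (1/12)·R1: [0, 11/3, 7/3, -29/6, 19/6, -26/3]
R5 ← R5 − (1/4)·R1: [0, -15, -19, 31/2, -1/2, 2]
R3 ← R3 − (3)·R2: [0, 0, -13, 9/2, 55/2, 37]
R4 ← R4 − (11/6)·R2: [0, 0, -26/3, 2/3, 16, 6]
R5 ← R5 + (15/2)·R2: [0, 0, 26, -7, -53, -58]
R4 ← R4 − (2/3)·R3: [0, 0, 0, -7/3, -7/3, -56/3]
R5 ← R5 + (2)·R3: [0, 0, 0, 2, 2, 16]
R5 ← R5 + (6/7)·R4: [0, 0, 0, 0, 0, 0]
4 nonzero rows, so the 5 vectors span a space of dimension 4.
Since 4 < 5, the vectors are linearly dependent.

no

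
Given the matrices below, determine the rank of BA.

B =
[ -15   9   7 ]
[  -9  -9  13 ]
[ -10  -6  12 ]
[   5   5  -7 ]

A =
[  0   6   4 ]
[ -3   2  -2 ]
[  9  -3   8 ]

First compute BA:
[[ 36, -93, -22],
 [144, -111,  86],
 [126, -108,  68],
 [-78,  61, -46]]
Now row reduce the product.
R2 ← R2 − (4)·R1: [0, 261, 174]
R3 ← R3 − (7/2)·R1: [0, 435/2, 145]
R4 ← R4 + (13/6)·R1: [0, -281/2, -281/3]
R3 ← R3 − (5/6)·R2: [0, 0, 0]
R4 ← R4 + (281/522)·R2: [0, 0, 0]
2 nonzero rows, so rank(BA) = 2.

2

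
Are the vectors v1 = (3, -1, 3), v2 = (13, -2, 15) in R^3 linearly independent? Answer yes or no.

Form the matrix with these vectors as rows and row reduce.
R2 ← R2 − (13/3)·R1: [0, 7/3, 2]
2 nonzero rows, so the 2 vectors span a space of dimension 2.
Since 2 = 2, the vectors are linearly independent.

yes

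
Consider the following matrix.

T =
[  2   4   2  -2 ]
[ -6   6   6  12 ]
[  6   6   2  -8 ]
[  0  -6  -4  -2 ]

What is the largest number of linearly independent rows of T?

2

Row reduce to echelon form.
R2 ← R2 + (3)·R1: [0, 18, 12, 6]
R3 ← R3 − (3)·R1: [0, -6, -4, -2]
R3 ← R3 + (1/3)·R2: [0, 0, 0, 0]
R4 ← R4 + (1/3)·R2: [0, 0, 0, 0]
Echelon form has 2 nonzero rows, so rank(T) = 2.
The rank gives the maximum number of linearly independent rows: 2.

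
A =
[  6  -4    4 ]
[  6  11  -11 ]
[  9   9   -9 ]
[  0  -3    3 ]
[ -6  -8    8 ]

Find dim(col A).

2

Row reduce to echelon form.
R2 ← R2 − R1: [0, 15, -15]
R3 ← R3 − (3/2)·R1: [0, 15, -15]
R5 ← R5 + R1: [0, -12, 12]
R3 ← R3 − R2: [0, 0, 0]
R4 ← R4 + (1/5)·R2: [0, 0, 0]
R5 ← R5 + (4/5)·R2: [0, 0, 0]
Echelon form has 2 nonzero rows, so rank(A) = 2.
The column space has dimension equal to the rank: 2.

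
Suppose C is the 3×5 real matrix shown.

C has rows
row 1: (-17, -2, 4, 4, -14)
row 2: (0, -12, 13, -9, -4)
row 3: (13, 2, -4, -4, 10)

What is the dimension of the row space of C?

3

Row reduce to echelon form.
R3 ← R3 + (13/17)·R1: [0, 8/17, -16/17, -16/17, -12/17]
R3 ← R3 + (2/51)·R2: [0, 0, -22/51, -22/17, -44/51]
Echelon form has 3 nonzero rows, so rank(C) = 3.
The row space has dimension equal to the rank: 3.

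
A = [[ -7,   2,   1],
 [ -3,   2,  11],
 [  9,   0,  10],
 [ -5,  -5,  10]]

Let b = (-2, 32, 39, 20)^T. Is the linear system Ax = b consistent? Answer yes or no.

Row reduce the augmented matrix [A | b].
R2 ← R2 − (3/7)·R1: [0, 8/7, 74/7, 230/7]
R3 ← R3 + (9/7)·R1: [0, 18/7, 79/7, 255/7]
R4 ← R4 − (5/7)·R1: [0, -45/7, 65/7, 150/7]
R3 ← R3 − (9/4)·R2: [0, 0, -25/2, -75/2]
R4 ← R4 + (45/8)·R2: [0, 0, 275/4, 825/4]
R4 ← R4 + (11/2)·R3: [0, 0, 0, 0]
The echelon form has 3 nonzero rows, and every pivot lies in the first 3 columns, so rank(A) = rank([A|b]) = 3.
The system is consistent.

yes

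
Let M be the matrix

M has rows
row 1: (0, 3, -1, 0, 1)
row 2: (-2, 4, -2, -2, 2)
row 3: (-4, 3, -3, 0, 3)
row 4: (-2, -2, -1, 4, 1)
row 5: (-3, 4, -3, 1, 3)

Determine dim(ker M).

2

Row reduce to echelon form.
Swap R1 ↔ R2
R3 ← R3 − (2)·R1: [0, -5, 1, 4, -1]
R4 ← R4 − R1: [0, -6, 1, 6, -1]
R5 ← R5 − (3/2)·R1: [0, -2, 0, 4, 0]
R3 ← R3 + (5/3)·R2: [0, 0, -2/3, 4, 2/3]
R4 ← R4 + (2)·R2: [0, 0, -1, 6, 1]
R5 ← R5 + (2/3)·R2: [0, 0, -2/3, 4, 2/3]
R4 ← R4 − (3/2)·R3: [0, 0, 0, 0, 0]
R5 ← R5 − R3: [0, 0, 0, 0, 0]
3 nonzero rows, so rank(M) = 3.
M has 5 columns; by rank–nullity, nullity = 5 − 3 = 2.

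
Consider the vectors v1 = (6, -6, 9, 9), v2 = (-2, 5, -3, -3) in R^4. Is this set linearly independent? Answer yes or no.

yes

Form the matrix with these vectors as rows and row reduce.
R2 ← R2 + (1/3)·R1: [0, 3, 0, 0]
2 nonzero rows, so the 2 vectors span a space of dimension 2.
Since 2 = 2, the vectors are linearly independent.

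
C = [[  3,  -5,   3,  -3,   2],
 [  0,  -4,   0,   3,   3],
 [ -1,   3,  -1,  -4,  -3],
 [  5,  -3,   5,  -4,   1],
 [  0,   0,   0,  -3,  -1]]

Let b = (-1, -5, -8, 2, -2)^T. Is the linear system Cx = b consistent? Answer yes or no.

no

Row reduce the augmented matrix [C | b].
R3 ← R3 + (1/3)·R1: [0, 4/3, 0, -5, -7/3, -25/3]
R4 ← R4 − (5/3)·R1: [0, 16/3, 0, 1, -7/3, 11/3]
R3 ← R3 + (1/3)·R2: [0, 0, 0, -4, -4/3, -10]
R4 ← R4 + (4/3)·R2: [0, 0, 0, 5, 5/3, -3]
R4 ← R4 + (5/4)·R3: [0, 0, 0, 0, 0, -31/2]
R5 ← R5 − (3/4)·R3: [0, 0, 0, 0, 0, 11/2]
R5 ← R5 + (11/31)·R4: [0, 0, 0, 0, 0, 0]
The echelon form has 4 nonzero rows; the last pivot sits in the augmented column, so rank(C) = 3 but rank([C|b]) = 4.
Since the ranks differ, the system is inconsistent.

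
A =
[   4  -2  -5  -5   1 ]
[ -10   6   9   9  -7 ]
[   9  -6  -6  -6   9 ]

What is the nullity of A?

Row reduce to echelon form.
R2 ← R2 + (5/2)·R1: [0, 1, -7/2, -7/2, -9/2]
R3 ← R3 − (9/4)·R1: [0, -3/2, 21/4, 21/4, 27/4]
R3 ← R3 + (3/2)·R2: [0, 0, 0, 0, 0]
2 nonzero rows, so rank(A) = 2.
A has 5 columns; by rank–nullity, nullity = 5 − 2 = 3.

3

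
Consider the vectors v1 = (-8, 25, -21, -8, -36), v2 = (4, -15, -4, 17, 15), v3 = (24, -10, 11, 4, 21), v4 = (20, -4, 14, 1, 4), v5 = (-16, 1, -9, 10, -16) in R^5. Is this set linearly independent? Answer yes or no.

Form the matrix with these vectors as rows and row reduce.
R2 ← R2 + (1/2)·R1: [0, -5/2, -29/2, 13, -3]
R3 ← R3 + (3)·R1: [0, 65, -52, -20, -87]
R4 ← R4 + (5/2)·R1: [0, 117/2, -77/2, -19, -86]
R5 ← R5 − (2)·R1: [0, -49, 33, 26, 56]
R3 ← R3 + (26)·R2: [0, 0, -429, 318, -165]
R4 ← R4 + (117/5)·R2: [0, 0, -1889/5, 1426/5, -781/5]
R5 ← R5 − (98/5)·R2: [0, 0, 1586/5, -1144/5, 574/5]
R4 ← R4 − (1889/2145)·R3: [0, 0, 0, 3684/715, -708/65]
R5 ← R5 + (122/165)·R3: [0, 0, 0, 348/55, -36/5]
R5 ← R5 − (377/307)·R4: [0, 0, 0, 0, 1896/307]
5 nonzero rows, so the 5 vectors span a space of dimension 5.
Since 5 = 5, the vectors are linearly independent.

yes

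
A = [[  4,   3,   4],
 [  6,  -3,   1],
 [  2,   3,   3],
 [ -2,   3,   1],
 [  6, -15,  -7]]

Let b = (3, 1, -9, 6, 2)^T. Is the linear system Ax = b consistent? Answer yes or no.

no

Row reduce the augmented matrix [A | b].
R2 ← R2 − (3/2)·R1: [0, -15/2, -5, -7/2]
R3 ← R3 − (1/2)·R1: [0, 3/2, 1, -21/2]
R4 ← R4 + (1/2)·R1: [0, 9/2, 3, 15/2]
R5 ← R5 − (3/2)·R1: [0, -39/2, -13, -5/2]
R3 ← R3 + (1/5)·R2: [0, 0, 0, -56/5]
R4 ← R4 + (3/5)·R2: [0, 0, 0, 27/5]
R5 ← R5 − (13/5)·R2: [0, 0, 0, 33/5]
R4 ← R4 + (27/56)·R3: [0, 0, 0, 0]
R5 ← R5 + (33/56)·R3: [0, 0, 0, 0]
The echelon form has 3 nonzero rows; the last pivot sits in the augmented column, so rank(A) = 2 but rank([A|b]) = 3.
Since the ranks differ, the system is inconsistent.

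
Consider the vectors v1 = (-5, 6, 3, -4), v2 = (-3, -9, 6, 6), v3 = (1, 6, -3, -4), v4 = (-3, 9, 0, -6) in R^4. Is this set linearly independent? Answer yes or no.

no

Form the matrix with these vectors as rows and row reduce.
R2 ← R2 − (3/5)·R1: [0, -63/5, 21/5, 42/5]
R3 ← R3 + (1/5)·R1: [0, 36/5, -12/5, -24/5]
R4 ← R4 − (3/5)·R1: [0, 27/5, -9/5, -18/5]
R3 ← R3 + (4/7)·R2: [0, 0, 0, 0]
R4 ← R4 + (3/7)·R2: [0, 0, 0, 0]
2 nonzero rows, so the 4 vectors span a space of dimension 2.
Since 2 < 4, the vectors are linearly dependent.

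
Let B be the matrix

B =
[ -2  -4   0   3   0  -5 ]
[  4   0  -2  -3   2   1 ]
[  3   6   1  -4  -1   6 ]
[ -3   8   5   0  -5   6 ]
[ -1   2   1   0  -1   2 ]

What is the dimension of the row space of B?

Row reduce to echelon form.
R2 ← R2 + (2)·R1: [0, -8, -2, 3, 2, -9]
R3 ← R3 + (3/2)·R1: [0, 0, 1, 1/2, -1, -3/2]
R4 ← R4 − (3/2)·R1: [0, 14, 5, -9/2, -5, 27/2]
R5 ← R5 − (1/2)·R1: [0, 4, 1, -3/2, -1, 9/2]
R4 ← R4 + (7/4)·R2: [0, 0, 3/2, 3/4, -3/2, -9/4]
R5 ← R5 + (1/2)·R2: [0, 0, 0, 0, 0, 0]
R4 ← R4 − (3/2)·R3: [0, 0, 0, 0, 0, 0]
Echelon form has 3 nonzero rows, so rank(B) = 3.
The row space has dimension equal to the rank: 3.

3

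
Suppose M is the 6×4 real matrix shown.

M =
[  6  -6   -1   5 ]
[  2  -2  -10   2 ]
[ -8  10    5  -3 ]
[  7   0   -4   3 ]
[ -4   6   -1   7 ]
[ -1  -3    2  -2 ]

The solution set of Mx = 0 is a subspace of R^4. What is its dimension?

Row reduce to echelon form.
R2 ← R2 − (1/3)·R1: [0, 0, -29/3, 1/3]
R3 ← R3 + (4/3)·R1: [0, 2, 11/3, 11/3]
R4 ← R4 − (7/6)·R1: [0, 7, -17/6, -17/6]
R5 ← R5 + (2/3)·R1: [0, 2, -5/3, 31/3]
R6 ← R6 + (1/6)·R1: [0, -4, 11/6, -7/6]
Swap R2 ↔ R3
R4 ← R4 − (7/2)·R2: [0, 0, -47/3, -47/3]
R5 ← R5 − R2: [0, 0, -16/3, 20/3]
R6 ← R6 + (2)·R2: [0, 0, 55/6, 37/6]
R4 ← R4 − (47/29)·R3: [0, 0, 0, -470/29]
R5 ← R5 − (16/29)·R3: [0, 0, 0, 188/29]
R6 ← R6 + (55/58)·R3: [0, 0, 0, 188/29]
R5 ← R5 + (2/5)·R4: [0, 0, 0, 0]
R6 ← R6 + (2/5)·R4: [0, 0, 0, 0]
4 nonzero rows, so rank(M) = 4.
M has 4 columns; by rank–nullity, nullity = 4 − 4 = 0.

0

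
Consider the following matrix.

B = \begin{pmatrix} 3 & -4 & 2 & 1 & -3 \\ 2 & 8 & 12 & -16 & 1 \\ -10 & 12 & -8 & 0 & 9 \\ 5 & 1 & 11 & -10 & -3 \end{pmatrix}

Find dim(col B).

3

Row reduce to echelon form.
R2 ← R2 − (2/3)·R1: [0, 32/3, 32/3, -50/3, 3]
R3 ← R3 + (10/3)·R1: [0, -4/3, -4/3, 10/3, -1]
R4 ← R4 − (5/3)·R1: [0, 23/3, 23/3, -35/3, 2]
R3 ← R3 + (1/8)·R2: [0, 0, 0, 5/4, -5/8]
R4 ← R4 − (23/32)·R2: [0, 0, 0, 5/16, -5/32]
R4 ← R4 − (1/4)·R3: [0, 0, 0, 0, 0]
Echelon form has 3 nonzero rows, so rank(B) = 3.
The column space has dimension equal to the rank: 3.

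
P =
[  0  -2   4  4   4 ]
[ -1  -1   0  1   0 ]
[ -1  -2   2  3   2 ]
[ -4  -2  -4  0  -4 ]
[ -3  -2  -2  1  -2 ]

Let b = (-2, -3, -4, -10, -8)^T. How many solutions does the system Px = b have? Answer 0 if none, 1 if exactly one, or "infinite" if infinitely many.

Row reduce the augmented matrix [P | b].
Swap R1 ↔ R2
R3 ← R3 − R1: [0, -1, 2, 2, 2, -1]
R4 ← R4 − (4)·R1: [0, 2, -4, -4, -4, 2]
R5 ← R5 − (3)·R1: [0, 1, -2, -2, -2, 1]
R3 ← R3 − (1/2)·R2: [0, 0, 0, 0, 0, 0]
R4 ← R4 + R2: [0, 0, 0, 0, 0, 0]
R5 ← R5 + (1/2)·R2: [0, 0, 0, 0, 0, 0]
The echelon form has 2 nonzero rows, and every pivot lies in the first 5 columns, so rank(P) = rank([P|b]) = 2.
The system is consistent.
rank = 2 < 5 unknowns, so there are infinitely many solutions.

infinite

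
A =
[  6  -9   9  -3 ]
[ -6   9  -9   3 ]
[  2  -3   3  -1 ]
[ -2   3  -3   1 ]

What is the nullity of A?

Row reduce to echelon form.
R2 ← R2 + R1: [0, 0, 0, 0]
R3 ← R3 − (1/3)·R1: [0, 0, 0, 0]
R4 ← R4 + (1/3)·R1: [0, 0, 0, 0]
1 nonzero row, so rank(A) = 1.
A has 4 columns; by rank–nullity, nullity = 4 − 1 = 3.

3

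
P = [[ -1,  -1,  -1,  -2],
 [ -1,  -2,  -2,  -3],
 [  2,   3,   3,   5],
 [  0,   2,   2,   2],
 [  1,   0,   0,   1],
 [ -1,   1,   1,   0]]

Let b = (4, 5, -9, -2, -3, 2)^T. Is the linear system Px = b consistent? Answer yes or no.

Row reduce the augmented matrix [P | b].
R2 ← R2 − R1: [0, -1, -1, -1, 1]
R3 ← R3 + (2)·R1: [0, 1, 1, 1, -1]
R5 ← R5 + R1: [0, -1, -1, -1, 1]
R6 ← R6 − R1: [0, 2, 2, 2, -2]
R3 ← R3 + R2: [0, 0, 0, 0, 0]
R4 ← R4 + (2)·R2: [0, 0, 0, 0, 0]
R5 ← R5 − R2: [0, 0, 0, 0, 0]
R6 ← R6 + (2)·R2: [0, 0, 0, 0, 0]
The echelon form has 2 nonzero rows, and every pivot lies in the first 4 columns, so rank(P) = rank([P|b]) = 2.
The system is consistent.

yes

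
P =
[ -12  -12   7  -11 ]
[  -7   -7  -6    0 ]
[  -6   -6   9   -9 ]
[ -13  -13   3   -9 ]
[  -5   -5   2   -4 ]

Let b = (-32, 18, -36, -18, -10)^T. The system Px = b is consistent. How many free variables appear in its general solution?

2

Row reduce the augmented matrix [P | b].
R2 ← R2 − (7/12)·R1: [0, 0, -121/12, 77/12, 110/3]
R3 ← R3 − (1/2)·R1: [0, 0, 11/2, -7/2, -20]
R4 ← R4 − (13/12)·R1: [0, 0, -55/12, 35/12, 50/3]
R5 ← R5 − (5/12)·R1: [0, 0, -11/12, 7/12, 10/3]
R3 ← R3 + (6/11)·R2: [0, 0, 0, 0, 0]
R4 ← R4 − (5/11)·R2: [0, 0, 0, 0, 0]
R5 ← R5 − (1/11)·R2: [0, 0, 0, 0, 0]
The echelon form has 2 nonzero rows, and every pivot lies in the first 4 columns, so rank(P) = rank([P|b]) = 2.
The system is consistent.
Free variables = (unknowns) − (rank) = 4 − 2 = 2.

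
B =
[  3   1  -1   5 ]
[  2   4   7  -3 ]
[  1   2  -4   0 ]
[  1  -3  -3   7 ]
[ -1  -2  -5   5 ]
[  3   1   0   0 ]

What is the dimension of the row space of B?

4

Row reduce to echelon form.
R2 ← R2 − (2/3)·R1: [0, 10/3, 23/3, -19/3]
R3 ← R3 − (1/3)·R1: [0, 5/3, -11/3, -5/3]
R4 ← R4 − (1/3)·R1: [0, -10/3, -8/3, 16/3]
R5 ← R5 + (1/3)·R1: [0, -5/3, -16/3, 20/3]
R6 ← R6 − R1: [0, 0, 1, -5]
R3 ← R3 − (1/2)·R2: [0, 0, -15/2, 3/2]
R4 ← R4 + R2: [0, 0, 5, -1]
R5 ← R5 + (1/2)·R2: [0, 0, -3/2, 7/2]
R4 ← R4 + (2/3)·R3: [0, 0, 0, 0]
R5 ← R5 − (1/5)·R3: [0, 0, 0, 16/5]
R6 ← R6 + (2/15)·R3: [0, 0, 0, -24/5]
Swap R4 ↔ R5
R6 ← R6 + (3/2)·R4: [0, 0, 0, 0]
Echelon form has 4 nonzero rows, so rank(B) = 4.
The row space has dimension equal to the rank: 4.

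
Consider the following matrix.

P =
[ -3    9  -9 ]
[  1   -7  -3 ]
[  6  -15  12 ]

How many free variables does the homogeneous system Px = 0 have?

Row reduce to echelon form.
R2 ← R2 + (1/3)·R1: [0, -4, -6]
R3 ← R3 + (2)·R1: [0, 3, -6]
R3 ← R3 + (3/4)·R2: [0, 0, -21/2]
3 nonzero rows, so rank(P) = 3.
P has 3 columns; by rank–nullity, nullity = 3 − 3 = 0.

0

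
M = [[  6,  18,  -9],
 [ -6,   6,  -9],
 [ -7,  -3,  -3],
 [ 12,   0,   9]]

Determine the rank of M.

Row reduce to echelon form.
R2 ← R2 + R1: [0, 24, -18]
R3 ← R3 + (7/6)·R1: [0, 18, -27/2]
R4 ← R4 − (2)·R1: [0, -36, 27]
R3 ← R3 − (3/4)·R2: [0, 0, 0]
R4 ← R4 + (3/2)·R2: [0, 0, 0]
Echelon form has 2 nonzero rows, so rank(M) = 2.

2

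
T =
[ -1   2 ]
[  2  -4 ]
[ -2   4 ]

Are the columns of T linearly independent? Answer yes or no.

no

Row reduce T to echelon form.
R2 ← R2 + (2)·R1: [0, 0]
R3 ← R3 − (2)·R1: [0, 0]
1 pivot among 2 columns.
Only 1 < 2 pivot columns, so the columns are linearly dependent.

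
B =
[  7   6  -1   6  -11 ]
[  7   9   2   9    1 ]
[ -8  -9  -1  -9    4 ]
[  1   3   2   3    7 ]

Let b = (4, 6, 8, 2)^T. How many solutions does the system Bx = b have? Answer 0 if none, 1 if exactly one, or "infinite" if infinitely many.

Row reduce the augmented matrix [B | b].
R2 ← R2 − R1: [0, 3, 3, 3, 12, 2]
R3 ← R3 + (8/7)·R1: [0, -15/7, -15/7, -15/7, -60/7, 88/7]
R4 ← R4 − (1/7)·R1: [0, 15/7, 15/7, 15/7, 60/7, 10/7]
R3 ← R3 + (5/7)·R2: [0, 0, 0, 0, 0, 14]
R4 ← R4 − (5/7)·R2: [0, 0, 0, 0, 0, 0]
The echelon form has 3 nonzero rows; the last pivot sits in the augmented column, so rank(B) = 2 but rank([B|b]) = 3.
Since the ranks differ, the system is inconsistent.
It has no solutions.

0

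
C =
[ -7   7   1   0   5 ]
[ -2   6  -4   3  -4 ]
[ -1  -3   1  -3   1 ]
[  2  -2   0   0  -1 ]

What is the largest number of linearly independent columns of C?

Row reduce to echelon form.
R2 ← R2 − (2/7)·R1: [0, 4, -30/7, 3, -38/7]
R3 ← R3 − (1/7)·R1: [0, -4, 6/7, -3, 2/7]
R4 ← R4 + (2/7)·R1: [0, 0, 2/7, 0, 3/7]
R3 ← R3 + R2: [0, 0, -24/7, 0, -36/7]
R4 ← R4 + (1/12)·R3: [0, 0, 0, 0, 0]
Echelon form has 3 nonzero rows, so rank(C) = 3.
The rank gives the maximum number of linearly independent columns: 3.

3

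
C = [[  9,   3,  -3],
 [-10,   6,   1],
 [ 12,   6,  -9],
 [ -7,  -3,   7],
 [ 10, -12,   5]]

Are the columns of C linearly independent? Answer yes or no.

yes

Row reduce C to echelon form.
R2 ← R2 + (10/9)·R1: [0, 28/3, -7/3]
R3 ← R3 − (4/3)·R1: [0, 2, -5]
R4 ← R4 + (7/9)·R1: [0, -2/3, 14/3]
R5 ← R5 − (10/9)·R1: [0, -46/3, 25/3]
R3 ← R3 − (3/14)·R2: [0, 0, -9/2]
R4 ← R4 + (1/14)·R2: [0, 0, 9/2]
R5 ← R5 + (23/14)·R2: [0, 0, 9/2]
R4 ← R4 + R3: [0, 0, 0]
R5 ← R5 + R3: [0, 0, 0]
3 pivots among 3 columns.
Every column is a pivot column, so the columns are linearly independent.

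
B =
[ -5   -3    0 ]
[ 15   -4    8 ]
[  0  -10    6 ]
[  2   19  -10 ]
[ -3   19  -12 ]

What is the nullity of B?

0

Row reduce to echelon form.
R2 ← R2 + (3)·R1: [0, -13, 8]
R4 ← R4 + (2/5)·R1: [0, 89/5, -10]
R5 ← R5 − (3/5)·R1: [0, 104/5, -12]
R3 ← R3 − (10/13)·R2: [0, 0, -2/13]
R4 ← R4 + (89/65)·R2: [0, 0, 62/65]
R5 ← R5 + (8/5)·R2: [0, 0, 4/5]
R4 ← R4 + (31/5)·R3: [0, 0, 0]
R5 ← R5 + (26/5)·R3: [0, 0, 0]
3 nonzero rows, so rank(B) = 3.
B has 3 columns; by rank–nullity, nullity = 3 − 3 = 0.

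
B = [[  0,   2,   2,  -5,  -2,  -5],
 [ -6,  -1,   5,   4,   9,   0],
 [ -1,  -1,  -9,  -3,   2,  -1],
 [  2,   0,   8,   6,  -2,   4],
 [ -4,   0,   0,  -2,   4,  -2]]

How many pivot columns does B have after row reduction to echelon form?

4

Row reduce to echelon form.
Swap R1 ↔ R2
R3 ← R3 − (1/6)·R1: [0, -5/6, -59/6, -11/3, 1/2, -1]
R4 ← R4 + (1/3)·R1: [0, -1/3, 29/3, 22/3, 1, 4]
R5 ← R5 − (2/3)·R1: [0, 2/3, -10/3, -14/3, -2, -2]
R3 ← R3 + (5/12)·R2: [0, 0, -9, -23/4, -1/3, -37/12]
R4 ← R4 + (1/6)·R2: [0, 0, 10, 13/2, 2/3, 19/6]
R5 ← R5 − (1/3)·R2: [0, 0, -4, -3, -4/3, -1/3]
R4 ← R4 + (10/9)·R3: [0, 0, 0, 1/9, 8/27, -7/27]
R5 ← R5 − (4/9)·R3: [0, 0, 0, -4/9, -32/27, 28/27]
R5 ← R5 + (4)·R4: [0, 0, 0, 0, 0, 0]
Echelon form has 4 nonzero rows, so rank(B) = 4.
Each nonzero row contributes one pivot column: 4 pivot columns.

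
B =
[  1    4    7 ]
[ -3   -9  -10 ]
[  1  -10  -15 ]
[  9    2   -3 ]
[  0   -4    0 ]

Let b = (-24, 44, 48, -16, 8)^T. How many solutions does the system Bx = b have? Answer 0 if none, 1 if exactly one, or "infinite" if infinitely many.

1

Row reduce the augmented matrix [B | b].
R2 ← R2 + (3)·R1: [0, 3, 11, -28]
R3 ← R3 − R1: [0, -14, -22, 72]
R4 ← R4 − (9)·R1: [0, -34, -66, 200]
R3 ← R3 + (14/3)·R2: [0, 0, 88/3, -176/3]
R4 ← R4 + (34/3)·R2: [0, 0, 176/3, -352/3]
R5 ← R5 + (4/3)·R2: [0, 0, 44/3, -88/3]
R4 ← R4 − (2)·R3: [0, 0, 0, 0]
R5 ← R5 − (1/2)·R3: [0, 0, 0, 0]
The echelon form has 3 nonzero rows, and every pivot lies in the first 3 columns, so rank(B) = rank([B|b]) = 3.
The system is consistent.
rank = 3 = number of unknowns, so the solution is unique.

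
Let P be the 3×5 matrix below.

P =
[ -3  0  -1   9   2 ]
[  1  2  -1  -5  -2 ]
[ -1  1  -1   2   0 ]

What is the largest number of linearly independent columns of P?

2

Row reduce to echelon form.
R2 ← R2 + (1/3)·R1: [0, 2, -4/3, -2, -4/3]
R3 ← R3 − (1/3)·R1: [0, 1, -2/3, -1, -2/3]
R3 ← R3 − (1/2)·R2: [0, 0, 0, 0, 0]
Echelon form has 2 nonzero rows, so rank(P) = 2.
The rank gives the maximum number of linearly independent columns: 2.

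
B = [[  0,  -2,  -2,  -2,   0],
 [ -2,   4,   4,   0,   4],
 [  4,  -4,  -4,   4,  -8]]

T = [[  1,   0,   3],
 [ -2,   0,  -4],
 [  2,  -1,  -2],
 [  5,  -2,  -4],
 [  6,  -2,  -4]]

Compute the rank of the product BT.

2

First compute BT:
[[-10,   6,  20],
 [ 22, -12, -46],
 [-24,  12,  52]]
Now row reduce the product.
R2 ← R2 + (11/5)·R1: [0, 6/5, -2]
R3 ← R3 − (12/5)·R1: [0, -12/5, 4]
R3 ← R3 + (2)·R2: [0, 0, 0]
2 nonzero rows, so rank(BT) = 2.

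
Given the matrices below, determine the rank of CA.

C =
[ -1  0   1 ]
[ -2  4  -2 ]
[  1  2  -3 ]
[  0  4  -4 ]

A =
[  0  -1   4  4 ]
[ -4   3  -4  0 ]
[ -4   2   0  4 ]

First compute CA:
[[ -4,   3,  -4,   0],
 [ -8,  10, -24, -16],
 [  4,  -1,  -4,  -8],
 [  0,   4, -16, -16]]
Now row reduce the product.
R2 ← R2 − (2)·R1: [0, 4, -16, -16]
R3 ← R3 + R1: [0, 2, -8, -8]
R3 ← R3 − (1/2)·R2: [0, 0, 0, 0]
R4 ← R4 − R2: [0, 0, 0, 0]
2 nonzero rows, so rank(CA) = 2.

2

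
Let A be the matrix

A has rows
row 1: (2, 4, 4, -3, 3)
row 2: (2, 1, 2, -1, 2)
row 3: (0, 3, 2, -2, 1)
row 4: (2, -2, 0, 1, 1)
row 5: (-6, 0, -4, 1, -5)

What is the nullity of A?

3

Row reduce to echelon form.
R2 ← R2 − R1: [0, -3, -2, 2, -1]
R4 ← R4 − R1: [0, -6, -4, 4, -2]
R5 ← R5 + (3)·R1: [0, 12, 8, -8, 4]
R3 ← R3 + R2: [0, 0, 0, 0, 0]
R4 ← R4 − (2)·R2: [0, 0, 0, 0, 0]
R5 ← R5 + (4)·R2: [0, 0, 0, 0, 0]
2 nonzero rows, so rank(A) = 2.
A has 5 columns; by rank–nullity, nullity = 5 − 2 = 3.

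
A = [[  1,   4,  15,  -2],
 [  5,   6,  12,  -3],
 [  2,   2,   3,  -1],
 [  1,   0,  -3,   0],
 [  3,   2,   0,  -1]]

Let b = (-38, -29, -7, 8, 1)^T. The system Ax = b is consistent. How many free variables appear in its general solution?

2

Row reduce the augmented matrix [A | b].
R2 ← R2 − (5)·R1: [0, -14, -63, 7, 161]
R3 ← R3 − (2)·R1: [0, -6, -27, 3, 69]
R4 ← R4 − R1: [0, -4, -18, 2, 46]
R5 ← R5 − (3)·R1: [0, -10, -45, 5, 115]
R3 ← R3 − (3/7)·R2: [0, 0, 0, 0, 0]
R4 ← R4 − (2/7)·R2: [0, 0, 0, 0, 0]
R5 ← R5 − (5/7)·R2: [0, 0, 0, 0, 0]
The echelon form has 2 nonzero rows, and every pivot lies in the first 4 columns, so rank(A) = rank([A|b]) = 2.
The system is consistent.
Free variables = (unknowns) − (rank) = 4 − 2 = 2.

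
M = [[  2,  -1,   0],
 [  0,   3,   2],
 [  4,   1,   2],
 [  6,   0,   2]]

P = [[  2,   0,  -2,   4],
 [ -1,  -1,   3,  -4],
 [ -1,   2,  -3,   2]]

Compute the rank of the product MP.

2

First compute MP:
[[  5,   1,  -7,  12],
 [ -5,   1,   3,  -8],
 [  5,   3, -11,  16],
 [ 10,   4, -18,  28]]
Now row reduce the product.
R2 ← R2 + R1: [0, 2, -4, 4]
R3 ← R3 − R1: [0, 2, -4, 4]
R4 ← R4 − (2)·R1: [0, 2, -4, 4]
R3 ← R3 − R2: [0, 0, 0, 0]
R4 ← R4 − R2: [0, 0, 0, 0]
2 nonzero rows, so rank(MP) = 2.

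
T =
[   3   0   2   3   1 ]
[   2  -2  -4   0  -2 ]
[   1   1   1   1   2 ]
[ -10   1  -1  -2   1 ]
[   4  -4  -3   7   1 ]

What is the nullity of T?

Row reduce to echelon form.
R2 ← R2 − (2/3)·R1: [0, -2, -16/3, -2, -8/3]
R3 ← R3 − (1/3)·R1: [0, 1, 1/3, 0, 5/3]
R4 ← R4 + (10/3)·R1: [0, 1, 17/3, 8, 13/3]
R5 ← R5 − (4/3)·R1: [0, -4, -17/3, 3, -1/3]
R3 ← R3 + (1/2)·R2: [0, 0, -7/3, -1, 1/3]
R4 ← R4 + (1/2)·R2: [0, 0, 3, 7, 3]
R5 ← R5 − (2)·R2: [0, 0, 5, 7, 5]
R4 ← R4 + (9/7)·R3: [0, 0, 0, 40/7, 24/7]
R5 ← R5 + (15/7)·R3: [0, 0, 0, 34/7, 40/7]
R5 ← R5 − (17/20)·R4: [0, 0, 0, 0, 14/5]
5 nonzero rows, so rank(T) = 5.
T has 5 columns; by rank–nullity, nullity = 5 − 5 = 0.

0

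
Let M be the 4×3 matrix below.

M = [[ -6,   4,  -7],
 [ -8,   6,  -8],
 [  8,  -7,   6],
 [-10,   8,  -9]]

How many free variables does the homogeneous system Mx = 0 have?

Row reduce to echelon form.
R2 ← R2 − (4/3)·R1: [0, 2/3, 4/3]
R3 ← R3 + (4/3)·R1: [0, -5/3, -10/3]
R4 ← R4 − (5/3)·R1: [0, 4/3, 8/3]
R3 ← R3 + (5/2)·R2: [0, 0, 0]
R4 ← R4 − (2)·R2: [0, 0, 0]
2 nonzero rows, so rank(M) = 2.
M has 3 columns; by rank–nullity, nullity = 3 − 2 = 1.

1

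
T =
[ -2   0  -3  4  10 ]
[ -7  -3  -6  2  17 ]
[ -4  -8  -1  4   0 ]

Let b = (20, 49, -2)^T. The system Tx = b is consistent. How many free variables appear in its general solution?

2

Row reduce the augmented matrix [T | b].
R2 ← R2 − (7/2)·R1: [0, -3, 9/2, -12, -18, -21]
R3 ← R3 − (2)·R1: [0, -8, 5, -4, -20, -42]
R3 ← R3 − (8/3)·R2: [0, 0, -7, 28, 28, 14]
The echelon form has 3 nonzero rows, and every pivot lies in the first 5 columns, so rank(T) = rank([T|b]) = 3.
The system is consistent.
Free variables = (unknowns) − (rank) = 5 − 3 = 2.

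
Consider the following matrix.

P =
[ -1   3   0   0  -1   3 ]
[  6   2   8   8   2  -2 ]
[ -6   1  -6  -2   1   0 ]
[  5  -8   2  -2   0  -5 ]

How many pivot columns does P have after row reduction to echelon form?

3

Row reduce to echelon form.
R2 ← R2 + (6)·R1: [0, 20, 8, 8, -4, 16]
R3 ← R3 − (6)·R1: [0, -17, -6, -2, 7, -18]
R4 ← R4 + (5)·R1: [0, 7, 2, -2, -5, 10]
R3 ← R3 + (17/20)·R2: [0, 0, 4/5, 24/5, 18/5, -22/5]
R4 ← R4 − (7/20)·R2: [0, 0, -4/5, -24/5, -18/5, 22/5]
R4 ← R4 + R3: [0, 0, 0, 0, 0, 0]
Echelon form has 3 nonzero rows, so rank(P) = 3.
Each nonzero row contributes one pivot column: 3 pivot columns.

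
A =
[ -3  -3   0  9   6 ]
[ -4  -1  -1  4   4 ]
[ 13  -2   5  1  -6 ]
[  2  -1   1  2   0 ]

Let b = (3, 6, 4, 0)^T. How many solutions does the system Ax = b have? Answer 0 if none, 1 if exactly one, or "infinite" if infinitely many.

0

Row reduce the augmented matrix [A | b].
R2 ← R2 − (4/3)·R1: [0, 3, -1, -8, -4, 2]
R3 ← R3 + (13/3)·R1: [0, -15, 5, 40, 20, 17]
R4 ← R4 + (2/3)·R1: [0, -3, 1, 8, 4, 2]
R3 ← R3 + (5)·R2: [0, 0, 0, 0, 0, 27]
R4 ← R4 + R2: [0, 0, 0, 0, 0, 4]
R4 ← R4 − (4/27)·R3: [0, 0, 0, 0, 0, 0]
The echelon form has 3 nonzero rows; the last pivot sits in the augmented column, so rank(A) = 2 but rank([A|b]) = 3.
Since the ranks differ, the system is inconsistent.
It has no solutions.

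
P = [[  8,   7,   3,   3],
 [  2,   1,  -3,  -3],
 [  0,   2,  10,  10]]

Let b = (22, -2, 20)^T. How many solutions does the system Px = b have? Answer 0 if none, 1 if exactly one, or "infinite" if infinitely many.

Row reduce the augmented matrix [P | b].
R2 ← R2 − (1/4)·R1: [0, -3/4, -15/4, -15/4, -15/2]
R3 ← R3 + (8/3)·R2: [0, 0, 0, 0, 0]
The echelon form has 2 nonzero rows, and every pivot lies in the first 4 columns, so rank(P) = rank([P|b]) = 2.
The system is consistent.
rank = 2 < 4 unknowns, so there are infinitely many solutions.

infinite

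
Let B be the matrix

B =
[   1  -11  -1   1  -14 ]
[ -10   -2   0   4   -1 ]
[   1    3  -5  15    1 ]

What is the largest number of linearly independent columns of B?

3

Row reduce to echelon form.
R2 ← R2 + (10)·R1: [0, -112, -10, 14, -141]
R3 ← R3 − R1: [0, 14, -4, 14, 15]
R3 ← R3 + (1/8)·R2: [0, 0, -21/4, 63/4, -21/8]
Echelon form has 3 nonzero rows, so rank(B) = 3.
The rank gives the maximum number of linearly independent columns: 3.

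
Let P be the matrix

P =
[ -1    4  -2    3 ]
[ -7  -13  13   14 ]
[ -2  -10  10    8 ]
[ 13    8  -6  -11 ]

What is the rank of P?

Row reduce to echelon form.
R2 ← R2 − (7)·R1: [0, -41, 27, -7]
R3 ← R3 − (2)·R1: [0, -18, 14, 2]
R4 ← R4 + (13)·R1: [0, 60, -32, 28]
R3 ← R3 − (18/41)·R2: [0, 0, 88/41, 208/41]
R4 ← R4 + (60/41)·R2: [0, 0, 308/41, 728/41]
R4 ← R4 − (7/2)·R3: [0, 0, 0, 0]
Echelon form has 3 nonzero rows, so rank(P) = 3.

3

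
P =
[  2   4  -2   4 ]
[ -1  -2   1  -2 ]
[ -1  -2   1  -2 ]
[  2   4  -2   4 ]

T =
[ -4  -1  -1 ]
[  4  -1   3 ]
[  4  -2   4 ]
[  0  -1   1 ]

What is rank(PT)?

1

First compute PT:
[[  0,  -6,   6],
 [  0,   3,  -3],
 [  0,   3,  -3],
 [  0,  -6,   6]]
Now row reduce the product.
R2 ← R2 + (1/2)·R1: [0, 0, 0]
R3 ← R3 + (1/2)·R1: [0, 0, 0]
R4 ← R4 − R1: [0, 0, 0]
1 nonzero row, so rank(PT) = 1.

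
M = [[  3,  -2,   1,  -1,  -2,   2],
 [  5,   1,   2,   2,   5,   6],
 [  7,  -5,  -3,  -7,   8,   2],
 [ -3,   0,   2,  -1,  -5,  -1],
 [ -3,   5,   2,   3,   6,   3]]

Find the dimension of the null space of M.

1

Row reduce to echelon form.
R2 ← R2 − (5/3)·R1: [0, 13/3, 1/3, 11/3, 25/3, 8/3]
R3 ← R3 − (7/3)·R1: [0, -1/3, -16/3, -14/3, 38/3, -8/3]
R4 ← R4 + R1: [0, -2, 3, -2, -7, 1]
R5 ← R5 + R1: [0, 3, 3, 2, 4, 5]
R3 ← R3 + (1/13)·R2: [0, 0, -69/13, -57/13, 173/13, -32/13]
R4 ← R4 + (6/13)·R2: [0, 0, 41/13, -4/13, -41/13, 29/13]
R5 ← R5 − (9/13)·R2: [0, 0, 36/13, -7/13, -23/13, 41/13]
R4 ← R4 + (41/69)·R3: [0, 0, 0, -67/23, 328/69, 53/69]
R5 ← R5 + (12/23)·R3: [0, 0, 0, -65/23, 119/23, 43/23]
R5 ← R5 − (65/67)·R4: [0, 0, 0, 0, 113/201, 226/201]
5 nonzero rows, so rank(M) = 5.
M has 6 columns; by rank–nullity, nullity = 6 − 5 = 1.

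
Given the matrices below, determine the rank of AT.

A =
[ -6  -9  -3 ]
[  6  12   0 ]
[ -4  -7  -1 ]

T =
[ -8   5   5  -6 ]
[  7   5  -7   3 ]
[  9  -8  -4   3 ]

First compute AT:
[[-42, -51,  45,   0],
 [ 36,  90, -54,   0],
 [-26, -47,  33,   0]]
Now row reduce the product.
R2 ← R2 + (6/7)·R1: [0, 324/7, -108/7, 0]
R3 ← R3 − (13/21)·R1: [0, -108/7, 36/7, 0]
R3 ← R3 + (1/3)·R2: [0, 0, 0, 0]
2 nonzero rows, so rank(AT) = 2.

2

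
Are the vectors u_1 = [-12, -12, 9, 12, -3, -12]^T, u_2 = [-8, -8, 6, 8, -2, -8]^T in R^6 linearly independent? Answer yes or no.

Form the matrix with these vectors as rows and row reduce.
R2 ← R2 − (2/3)·R1: [0, 0, 0, 0, 0, 0]
1 nonzero row, so the 2 vectors span a space of dimension 1.
Since 1 < 2, the vectors are linearly dependent.

no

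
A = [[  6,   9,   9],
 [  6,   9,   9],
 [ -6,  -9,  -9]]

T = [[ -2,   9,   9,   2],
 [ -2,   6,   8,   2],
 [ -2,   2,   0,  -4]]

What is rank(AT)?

First compute AT:
[[-48, 126, 126,  -6],
 [-48, 126, 126,  -6],
 [ 48, -126, -126,   6]]
Now row reduce the product.
R2 ← R2 − R1: [0, 0, 0, 0]
R3 ← R3 + R1: [0, 0, 0, 0]
1 nonzero row, so rank(AT) = 1.

1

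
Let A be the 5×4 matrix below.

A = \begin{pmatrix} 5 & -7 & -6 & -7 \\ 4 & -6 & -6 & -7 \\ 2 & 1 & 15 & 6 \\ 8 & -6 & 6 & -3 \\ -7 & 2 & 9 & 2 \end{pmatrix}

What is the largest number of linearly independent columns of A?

4

Row reduce to echelon form.
R2 ← R2 − (4/5)·R1: [0, -2/5, -6/5, -7/5]
R3 ← R3 − (2/5)·R1: [0, 19/5, 87/5, 44/5]
R4 ← R4 − (8/5)·R1: [0, 26/5, 78/5, 41/5]
R5 ← R5 + (7/5)·R1: [0, -39/5, 3/5, -39/5]
R3 ← R3 + (19/2)·R2: [0, 0, 6, -9/2]
R4 ← R4 + (13)·R2: [0, 0, 0, -10]
R5 ← R5 − (39/2)·R2: [0, 0, 24, 39/2]
R5 ← R5 − (4)·R3: [0, 0, 0, 75/2]
R5 ← R5 + (15/4)·R4: [0, 0, 0, 0]
Echelon form has 4 nonzero rows, so rank(A) = 4.
The rank gives the maximum number of linearly independent columns: 4.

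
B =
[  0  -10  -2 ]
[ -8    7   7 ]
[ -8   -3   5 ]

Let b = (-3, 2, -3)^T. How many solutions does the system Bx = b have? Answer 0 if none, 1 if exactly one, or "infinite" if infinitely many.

0

Row reduce the augmented matrix [B | b].
Swap R1 ↔ R2
R3 ← R3 − R1: [0, -10, -2, -5]
R3 ← R3 − R2: [0, 0, 0, -2]
The echelon form has 3 nonzero rows; the last pivot sits in the augmented column, so rank(B) = 2 but rank([B|b]) = 3.
Since the ranks differ, the system is inconsistent.
It has no solutions.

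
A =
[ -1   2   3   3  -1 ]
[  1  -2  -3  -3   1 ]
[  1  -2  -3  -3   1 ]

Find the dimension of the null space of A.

Row reduce to echelon form.
R2 ← R2 + R1: [0, 0, 0, 0, 0]
R3 ← R3 + R1: [0, 0, 0, 0, 0]
1 nonzero row, so rank(A) = 1.
A has 5 columns; by rank–nullity, nullity = 5 − 1 = 4.

4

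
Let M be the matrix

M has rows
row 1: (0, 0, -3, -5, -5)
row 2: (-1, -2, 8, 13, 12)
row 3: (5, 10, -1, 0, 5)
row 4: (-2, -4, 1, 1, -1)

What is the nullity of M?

3

Row reduce to echelon form.
Swap R1 ↔ R2
R3 ← R3 + (5)·R1: [0, 0, 39, 65, 65]
R4 ← R4 − (2)·R1: [0, 0, -15, -25, -25]
R3 ← R3 + (13)·R2: [0, 0, 0, 0, 0]
R4 ← R4 − (5)·R2: [0, 0, 0, 0, 0]
2 nonzero rows, so rank(M) = 2.
M has 5 columns; by rank–nullity, nullity = 5 − 2 = 3.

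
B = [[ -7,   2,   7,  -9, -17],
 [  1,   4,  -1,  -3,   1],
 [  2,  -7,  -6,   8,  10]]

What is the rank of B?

Row reduce to echelon form.
R2 ← R2 + (1/7)·R1: [0, 30/7, 0, -30/7, -10/7]
R3 ← R3 + (2/7)·R1: [0, -45/7, -4, 38/7, 36/7]
R3 ← R3 + (3/2)·R2: [0, 0, -4, -1, 3]
Echelon form has 3 nonzero rows, so rank(B) = 3.

3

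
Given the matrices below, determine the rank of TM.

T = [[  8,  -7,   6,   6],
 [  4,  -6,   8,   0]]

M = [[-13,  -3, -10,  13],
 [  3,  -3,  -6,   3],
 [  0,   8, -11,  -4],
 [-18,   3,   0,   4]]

2

First compute TM:
[[-233,  63, -104,  83],
 [-70,  70, -92,   2]]
Now row reduce the product.
R2 ← R2 − (70/233)·R1: [0, 11900/233, -14156/233, -5344/233]
2 nonzero rows, so rank(TM) = 2.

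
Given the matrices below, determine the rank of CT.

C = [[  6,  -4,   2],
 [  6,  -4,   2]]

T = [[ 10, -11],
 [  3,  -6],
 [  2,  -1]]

1

First compute CT:
[[ 52, -44],
 [ 52, -44]]
Now row reduce the product.
R2 ← R2 − R1: [0, 0]
1 nonzero row, so rank(CT) = 1.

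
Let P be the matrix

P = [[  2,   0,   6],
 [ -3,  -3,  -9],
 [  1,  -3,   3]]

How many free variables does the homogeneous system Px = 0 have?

1

Row reduce to echelon form.
R2 ← R2 + (3/2)·R1: [0, -3, 0]
R3 ← R3 − (1/2)·R1: [0, -3, 0]
R3 ← R3 − R2: [0, 0, 0]
2 nonzero rows, so rank(P) = 2.
P has 3 columns; by rank–nullity, nullity = 3 − 2 = 1.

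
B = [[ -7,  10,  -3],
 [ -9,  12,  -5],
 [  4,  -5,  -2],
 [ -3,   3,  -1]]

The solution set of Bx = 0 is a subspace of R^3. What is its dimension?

0

Row reduce to echelon form.
R2 ← R2 − (9/7)·R1: [0, -6/7, -8/7]
R3 ← R3 + (4/7)·R1: [0, 5/7, -26/7]
R4 ← R4 − (3/7)·R1: [0, -9/7, 2/7]
R3 ← R3 + (5/6)·R2: [0, 0, -14/3]
R4 ← R4 − (3/2)·R2: [0, 0, 2]
R4 ← R4 + (3/7)·R3: [0, 0, 0]
3 nonzero rows, so rank(B) = 3.
B has 3 columns; by rank–nullity, nullity = 3 − 3 = 0.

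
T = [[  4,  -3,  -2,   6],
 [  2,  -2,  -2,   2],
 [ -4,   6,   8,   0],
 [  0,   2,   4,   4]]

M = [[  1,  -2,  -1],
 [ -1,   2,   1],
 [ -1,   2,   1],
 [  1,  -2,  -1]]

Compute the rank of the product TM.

First compute TM:
[[ 15, -30, -15],
 [  8, -16,  -8],
 [-18,  36,  18],
 [ -2,   4,   2]]
Now row reduce the product.
R2 ← R2 − (8/15)·R1: [0, 0, 0]
R3 ← R3 + (6/5)·R1: [0, 0, 0]
R4 ← R4 + (2/15)·R1: [0, 0, 0]
1 nonzero row, so rank(TM) = 1.

1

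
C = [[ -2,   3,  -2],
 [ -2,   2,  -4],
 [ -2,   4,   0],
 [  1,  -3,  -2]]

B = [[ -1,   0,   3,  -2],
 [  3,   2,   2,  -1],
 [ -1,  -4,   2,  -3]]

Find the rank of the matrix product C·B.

First compute CB:
[[ 13,  14,  -4,   7],
 [ 12,  20, -10,  14],
 [ 14,   8,   2,   0],
 [ -8,   2,  -7,   7]]
Now row reduce the product.
R2 ← R2 − (12/13)·R1: [0, 92/13, -82/13, 98/13]
R3 ← R3 − (14/13)·R1: [0, -92/13, 82/13, -98/13]
R4 ← R4 + (8/13)·R1: [0, 138/13, -123/13, 147/13]
R3 ← R3 + R2: [0, 0, 0, 0]
R4 ← R4 − (3/2)·R2: [0, 0, 0, 0]
2 nonzero rows, so rank(CB) = 2.

2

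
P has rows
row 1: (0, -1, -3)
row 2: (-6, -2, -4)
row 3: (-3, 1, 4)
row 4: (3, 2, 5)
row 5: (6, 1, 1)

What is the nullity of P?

Row reduce to echelon form.
Swap R1 ↔ R2
R3 ← R3 − (1/2)·R1: [0, 2, 6]
R4 ← R4 + (1/2)·R1: [0, 1, 3]
R5 ← R5 + R1: [0, -1, -3]
R3 ← R3 + (2)·R2: [0, 0, 0]
R4 ← R4 + R2: [0, 0, 0]
R5 ← R5 − R2: [0, 0, 0]
2 nonzero rows, so rank(P) = 2.
P has 3 columns; by rank–nullity, nullity = 3 − 2 = 1.

1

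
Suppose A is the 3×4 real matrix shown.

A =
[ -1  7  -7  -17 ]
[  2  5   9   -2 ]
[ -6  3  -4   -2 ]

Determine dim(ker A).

Row reduce to echelon form.
R2 ← R2 + (2)·R1: [0, 19, -5, -36]
R3 ← R3 − (6)·R1: [0, -39, 38, 100]
R3 ← R3 + (39/19)·R2: [0, 0, 527/19, 496/19]
3 nonzero rows, so rank(A) = 3.
A has 4 columns; by rank–nullity, nullity = 4 − 3 = 1.

1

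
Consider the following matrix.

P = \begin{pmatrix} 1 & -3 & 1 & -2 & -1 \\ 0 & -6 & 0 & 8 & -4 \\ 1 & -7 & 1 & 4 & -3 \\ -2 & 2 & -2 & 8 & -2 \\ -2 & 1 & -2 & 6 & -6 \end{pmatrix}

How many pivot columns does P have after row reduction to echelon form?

Row reduce to echelon form.
R3 ← R3 − R1: [0, -4, 0, 6, -2]
R4 ← R4 + (2)·R1: [0, -4, 0, 4, -4]
R5 ← R5 + (2)·R1: [0, -5, 0, 2, -8]
R3 ← R3 − (2/3)·R2: [0, 0, 0, 2/3, 2/3]
R4 ← R4 − (2/3)·R2: [0, 0, 0, -4/3, -4/3]
R5 ← R5 − (5/6)·R2: [0, 0, 0, -14/3, -14/3]
R4 ← R4 + (2)·R3: [0, 0, 0, 0, 0]
R5 ← R5 + (7)·R3: [0, 0, 0, 0, 0]
Echelon form has 3 nonzero rows, so rank(P) = 3.
Each nonzero row contributes one pivot column: 3 pivot columns.

3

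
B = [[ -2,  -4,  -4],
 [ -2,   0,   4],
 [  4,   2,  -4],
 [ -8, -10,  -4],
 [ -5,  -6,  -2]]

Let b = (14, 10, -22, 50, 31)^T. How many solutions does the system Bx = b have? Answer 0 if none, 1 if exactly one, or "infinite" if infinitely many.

infinite

Row reduce the augmented matrix [B | b].
R2 ← R2 − R1: [0, 4, 8, -4]
R3 ← R3 + (2)·R1: [0, -6, -12, 6]
R4 ← R4 − (4)·R1: [0, 6, 12, -6]
R5 ← R5 − (5/2)·R1: [0, 4, 8, -4]
R3 ← R3 + (3/2)·R2: [0, 0, 0, 0]
R4 ← R4 − (3/2)·R2: [0, 0, 0, 0]
R5 ← R5 − R2: [0, 0, 0, 0]
The echelon form has 2 nonzero rows, and every pivot lies in the first 3 columns, so rank(B) = rank([B|b]) = 2.
The system is consistent.
rank = 2 < 3 unknowns, so there are infinitely many solutions.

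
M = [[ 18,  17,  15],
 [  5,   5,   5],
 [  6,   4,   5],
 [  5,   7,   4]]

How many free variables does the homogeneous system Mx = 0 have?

0

Row reduce to echelon form.
R2 ← R2 − (5/18)·R1: [0, 5/18, 5/6]
R3 ← R3 − (1/3)·R1: [0, -5/3, 0]
R4 ← R4 − (5/18)·R1: [0, 41/18, -1/6]
R3 ← R3 + (6)·R2: [0, 0, 5]
R4 ← R4 − (41/5)·R2: [0, 0, -7]
R4 ← R4 + (7/5)·R3: [0, 0, 0]
3 nonzero rows, so rank(M) = 3.
M has 3 columns; by rank–nullity, nullity = 3 − 3 = 0.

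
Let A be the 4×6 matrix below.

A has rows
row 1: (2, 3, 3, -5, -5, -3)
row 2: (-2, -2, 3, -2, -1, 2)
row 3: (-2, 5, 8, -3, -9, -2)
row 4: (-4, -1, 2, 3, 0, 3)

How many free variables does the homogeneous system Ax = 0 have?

Row reduce to echelon form.
R2 ← R2 + R1: [0, 1, 6, -7, -6, -1]
R3 ← R3 + R1: [0, 8, 11, -8, -14, -5]
R4 ← R4 + (2)·R1: [0, 5, 8, -7, -10, -3]
R3 ← R3 − (8)·R2: [0, 0, -37, 48, 34, 3]
R4 ← R4 − (5)·R2: [0, 0, -22, 28, 20, 2]
R4 ← R4 − (22/37)·R3: [0, 0, 0, -20/37, -8/37, 8/37]
4 nonzero rows, so rank(A) = 4.
A has 6 columns; by rank–nullity, nullity = 6 − 4 = 2.

2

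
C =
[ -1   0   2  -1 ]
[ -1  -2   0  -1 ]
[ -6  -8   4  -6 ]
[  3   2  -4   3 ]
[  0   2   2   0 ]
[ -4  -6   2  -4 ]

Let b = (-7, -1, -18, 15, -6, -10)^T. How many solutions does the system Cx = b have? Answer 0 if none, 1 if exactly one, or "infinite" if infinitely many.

Row reduce the augmented matrix [C | b].
R2 ← R2 − R1: [0, -2, -2, 0, 6]
R3 ← R3 − (6)·R1: [0, -8, -8, 0, 24]
R4 ← R4 + (3)·R1: [0, 2, 2, 0, -6]
R6 ← R6 − (4)·R1: [0, -6, -6, 0, 18]
R3 ← R3 − (4)·R2: [0, 0, 0, 0, 0]
R4 ← R4 + R2: [0, 0, 0, 0, 0]
R5 ← R5 + R2: [0, 0, 0, 0, 0]
R6 ← R6 − (3)·R2: [0, 0, 0, 0, 0]
The echelon form has 2 nonzero rows, and every pivot lies in the first 4 columns, so rank(C) = rank([C|b]) = 2.
The system is consistent.
rank = 2 < 4 unknowns, so there are infinitely many solutions.

infinite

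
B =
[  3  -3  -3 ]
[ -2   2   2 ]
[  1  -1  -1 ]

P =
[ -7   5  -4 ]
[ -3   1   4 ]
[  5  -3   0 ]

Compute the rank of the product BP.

1

First compute BP:
[[-27,  21, -24],
 [ 18, -14,  16],
 [ -9,   7,  -8]]
Now row reduce the product.
R2 ← R2 + (2/3)·R1: [0, 0, 0]
R3 ← R3 − (1/3)·R1: [0, 0, 0]
1 nonzero row, so rank(BP) = 1.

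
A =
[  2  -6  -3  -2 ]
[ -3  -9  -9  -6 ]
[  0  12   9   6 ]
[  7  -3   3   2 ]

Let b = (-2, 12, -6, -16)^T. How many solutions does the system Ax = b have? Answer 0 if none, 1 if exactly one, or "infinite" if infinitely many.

infinite

Row reduce the augmented matrix [A | b].
R2 ← R2 + (3/2)·R1: [0, -18, -27/2, -9, 9]
R4 ← R4 − (7/2)·R1: [0, 18, 27/2, 9, -9]
R3 ← R3 + (2/3)·R2: [0, 0, 0, 0, 0]
R4 ← R4 + R2: [0, 0, 0, 0, 0]
The echelon form has 2 nonzero rows, and every pivot lies in the first 4 columns, so rank(A) = rank([A|b]) = 2.
The system is consistent.
rank = 2 < 4 unknowns, so there are infinitely many solutions.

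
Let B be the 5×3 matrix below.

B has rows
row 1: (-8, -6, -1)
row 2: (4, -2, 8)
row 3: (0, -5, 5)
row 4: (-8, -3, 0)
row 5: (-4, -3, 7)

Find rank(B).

3

Row reduce to echelon form.
R2 ← R2 + (1/2)·R1: [0, -5, 15/2]
R4 ← R4 − R1: [0, 3, 1]
R5 ← R5 − (1/2)·R1: [0, 0, 15/2]
R3 ← R3 − R2: [0, 0, -5/2]
R4 ← R4 + (3/5)·R2: [0, 0, 11/2]
R4 ← R4 + (11/5)·R3: [0, 0, 0]
R5 ← R5 + (3)·R3: [0, 0, 0]
Echelon form has 3 nonzero rows, so rank(B) = 3.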